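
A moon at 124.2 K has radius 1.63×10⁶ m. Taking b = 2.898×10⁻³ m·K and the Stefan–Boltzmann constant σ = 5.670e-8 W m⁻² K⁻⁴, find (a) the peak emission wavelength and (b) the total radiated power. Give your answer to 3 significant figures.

(a) λ_max = b/T = 2.898×10⁻³/124.2 = 2.333×10⁻⁵ m = 23.3 μm.
Surface area A = 4πR² = 4π(1.63×10⁶ m)² = 3.33876×10¹³ m².
(b) P = σAT⁴ = 5.670×10⁻⁸×3.33876×10¹³×(124.2)⁴ = 4.50×10¹⁴ W.

λ_max ≈ 23.3 μm; P ≈ 4.50×10¹⁴ W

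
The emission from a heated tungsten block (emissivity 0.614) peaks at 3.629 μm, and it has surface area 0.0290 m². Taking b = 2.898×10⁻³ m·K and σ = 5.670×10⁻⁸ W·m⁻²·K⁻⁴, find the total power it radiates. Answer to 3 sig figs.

Wien's law: T = b/λ_max = 2.898×10⁻³/3.629×10⁻⁶ = 798.567 K.
Area A = 0.0290 m².
Then P = εσAT⁴ = 0.614×5.670×10⁻⁸×0.0290×(798.567)⁴ = 411 W.

P ≈ 411 W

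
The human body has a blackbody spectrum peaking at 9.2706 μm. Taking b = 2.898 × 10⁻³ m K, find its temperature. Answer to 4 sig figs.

T ≈ 312.6 K

Wien's law gives T = b/λ_max = (2.898×10⁻³ m·K)/(9.2706×10⁻⁶ m) = 312.6 K.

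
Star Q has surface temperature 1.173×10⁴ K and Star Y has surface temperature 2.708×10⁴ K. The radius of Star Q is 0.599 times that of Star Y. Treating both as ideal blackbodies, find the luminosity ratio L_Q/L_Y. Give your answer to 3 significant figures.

L_Q/L_Y ≈ 0.0126

L ∝ R²T⁴, so L_Q/L_Y = (R_Q/R_Y)²(T_Q/T_Y)⁴ = (0.599)² × (1.173×10⁴/2.708×10⁴)⁴ = 0.358801 × 0.0352044 = 0.0126.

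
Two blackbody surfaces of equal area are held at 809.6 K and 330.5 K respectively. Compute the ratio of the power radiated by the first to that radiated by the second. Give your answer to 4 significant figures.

With equal areas, P₁/P₂ = (T₁/T₂)⁴ = (809.6/330.5)⁴ = 36.01.

P₁/P₂ ≈ 36.01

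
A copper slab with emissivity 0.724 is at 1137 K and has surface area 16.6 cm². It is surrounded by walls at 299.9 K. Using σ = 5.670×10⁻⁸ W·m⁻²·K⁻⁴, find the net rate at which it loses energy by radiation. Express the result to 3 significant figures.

Area A = 16.6 cm² = 1.66×10⁻³ m².
Net radiated power P_net = εσA(T⁴ − T₀⁴) = 0.724×5.670×10⁻⁸×1.66×10⁻³×(1137⁴ − 299.9⁴).
T⁴ − T₀⁴ = 1.67125×10¹² − 8.08921×10⁹ = 1.66316×10¹² K⁴, so P_net = 113 W.

Net loss ≈ 113 W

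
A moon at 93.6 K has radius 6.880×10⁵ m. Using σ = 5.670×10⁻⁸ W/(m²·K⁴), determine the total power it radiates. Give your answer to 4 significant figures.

Surface area A = 4πR² = 4π(6.880×10⁵ m)² = 5.94822×10¹² m².
P = σAT⁴ = 5.670×10⁻⁸ × 5.94822×10¹² × (93.6)⁴ = 2.589×10¹³ W.

P ≈ 2.589×10¹³ W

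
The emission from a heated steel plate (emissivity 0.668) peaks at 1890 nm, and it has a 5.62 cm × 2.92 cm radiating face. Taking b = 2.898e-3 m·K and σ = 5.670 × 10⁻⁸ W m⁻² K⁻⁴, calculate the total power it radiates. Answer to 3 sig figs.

P ≈ 344 W

Wien's law: T = b/λ_max = 2.898×10⁻³/1.890×10⁻⁶ = 1533.33 K.
Area A = 0.0562 × 0.0292 = 1.64104×10⁻³ m².
Then P = εσAT⁴ = 0.668×5.670×10⁻⁸×1.64104×10⁻³×(1533.33)⁴ = 344 W.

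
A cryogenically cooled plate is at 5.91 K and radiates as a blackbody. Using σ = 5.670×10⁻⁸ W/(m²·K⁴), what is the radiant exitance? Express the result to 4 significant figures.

I ≈ 6.917×10⁻⁵ W/m²

Stefan–Boltzmann: I = σT⁴ = 5.670×10⁻⁸ × (5.91)⁴ = 6.917×10⁻⁵ W/m².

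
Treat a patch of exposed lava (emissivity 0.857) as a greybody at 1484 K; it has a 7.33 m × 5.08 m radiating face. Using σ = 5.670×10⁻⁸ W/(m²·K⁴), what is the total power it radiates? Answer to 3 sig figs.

P ≈ 8.78×10⁶ W

Area A = 7.33 × 5.08 = 37.2364 m².
P = εσAT⁴ = 0.857 × 5.670×10⁻⁸ × 37.2364 × (1484)⁴ = 8.78×10⁶ W.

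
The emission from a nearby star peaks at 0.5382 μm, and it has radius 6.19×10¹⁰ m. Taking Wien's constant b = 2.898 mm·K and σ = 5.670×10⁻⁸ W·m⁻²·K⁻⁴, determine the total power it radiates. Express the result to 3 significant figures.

Wien's law: T = b/λ_max = 2.898×10⁻³/5.382×10⁻⁷ = 5384.62 K.
Surface area A = 4πR² = 4π(6.19×10¹⁰ m)² = 4.81494×10²² m².
Then P = σAT⁴ = 5.670×10⁻⁸×4.81494×10²²×(5384.62)⁴ = 2.30×10³⁰ W.

P ≈ 2.30×10³⁰ W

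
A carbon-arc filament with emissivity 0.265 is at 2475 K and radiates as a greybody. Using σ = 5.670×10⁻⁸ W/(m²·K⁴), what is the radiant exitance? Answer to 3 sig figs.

Stefan–Boltzmann: I = εσT⁴ = 0.265 × 5.670×10⁻⁸ × (2475)⁴ = 5.64×10⁵ W/m².

I ≈ 5.64×10⁵ W/m²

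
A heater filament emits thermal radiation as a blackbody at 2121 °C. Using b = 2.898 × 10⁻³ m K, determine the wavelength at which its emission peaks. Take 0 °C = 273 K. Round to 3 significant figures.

T = 2121 °C + 273 = 2394 K.
Wien's displacement law: λ_max = b/T = (2.898×10⁻³ m·K)/(2394 K) = 1.211×10⁻⁶ m.
That is 1.21 μm, in the infrared range.

λ_max ≈ 1.21 μm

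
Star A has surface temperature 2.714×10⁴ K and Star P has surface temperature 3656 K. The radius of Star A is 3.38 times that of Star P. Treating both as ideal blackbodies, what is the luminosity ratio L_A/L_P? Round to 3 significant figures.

L ∝ R²T⁴, so L_A/L_P = (R_A/R_P)²(T_A/T_P)⁴ = (3.38)² × (2.714×10⁴/3656)⁴ = 11.4244 × 3036.79 = 3.47×10⁴.

L_A/L_P ≈ 3.47×10⁴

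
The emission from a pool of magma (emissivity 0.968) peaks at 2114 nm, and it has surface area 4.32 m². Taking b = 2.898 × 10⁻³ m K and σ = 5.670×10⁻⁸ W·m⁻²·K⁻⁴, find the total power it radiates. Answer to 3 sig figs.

P ≈ 8.37×10⁵ W

Wien's law: T = b/λ_max = 2.898×10⁻³/2.114×10⁻⁶ = 1370.86 K.
Area A = 4.32 m².
Then P = εσAT⁴ = 0.968×5.670×10⁻⁸×4.32×(1370.86)⁴ = 8.37×10⁵ W.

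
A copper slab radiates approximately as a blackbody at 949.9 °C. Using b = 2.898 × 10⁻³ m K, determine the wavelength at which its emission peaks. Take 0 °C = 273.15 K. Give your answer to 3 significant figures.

T = 949.9 °C + 273.15 = 1223.05 K.
Wien's displacement law: λ_max = b/T = (2.898×10⁻³ m·K)/(1223.05 K) = 2.369×10⁻⁶ m.
That is 2.37×10³ nm, in the infrared range.

λ_max ≈ 2.37×10³ nm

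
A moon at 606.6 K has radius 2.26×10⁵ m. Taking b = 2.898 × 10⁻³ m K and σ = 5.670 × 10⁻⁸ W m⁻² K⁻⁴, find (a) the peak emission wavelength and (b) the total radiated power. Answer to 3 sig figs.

(a) λ_max = b/T = 2.898×10⁻³/606.6 = 4.777×10⁻⁶ m = 4.78 μm.
Surface area A = 4πR² = 4π(2.26×10⁵ m)² = 6.41840×10¹¹ m².
(b) P = σAT⁴ = 5.670×10⁻⁸×6.41840×10¹¹×(606.6)⁴ = 4.93×10¹⁵ W.

λ_max ≈ 4.78 μm; P ≈ 4.93×10¹⁵ W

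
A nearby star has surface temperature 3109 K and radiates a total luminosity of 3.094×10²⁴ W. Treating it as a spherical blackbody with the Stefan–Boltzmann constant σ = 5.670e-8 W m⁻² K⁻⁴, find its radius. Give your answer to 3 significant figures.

R ≈ 2.16×10⁸ m

L = 4πR²σT⁴ ⇒ R = √(L/(4πσT⁴)).
σT⁴ = 5.29744×10⁶ W/m², so R = √(3.094×10²⁴/(4π×5.29744×10⁶)) = 2.16×10⁸ m.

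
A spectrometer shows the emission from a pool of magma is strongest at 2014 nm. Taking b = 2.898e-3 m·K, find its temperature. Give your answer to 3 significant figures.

Wien's law gives T = b/λ_max = (2.898×10⁻³ m·K)/(2.014×10⁻⁶ m) = 1.44×10³ K.

T ≈ 1.44×10³ K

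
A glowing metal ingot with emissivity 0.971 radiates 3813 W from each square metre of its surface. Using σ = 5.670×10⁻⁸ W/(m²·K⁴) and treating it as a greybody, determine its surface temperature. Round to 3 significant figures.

T ≈ 513 K

I = εσT⁴, so T = (I/εσ)^(1/4) = (3813/(0.971×5.670×10⁻⁸))^(1/4) = 513 K.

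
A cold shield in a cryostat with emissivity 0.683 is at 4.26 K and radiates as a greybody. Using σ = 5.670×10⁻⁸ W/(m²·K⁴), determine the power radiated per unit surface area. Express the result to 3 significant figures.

Stefan–Boltzmann: I = εσT⁴ = 0.683 × 5.670×10⁻⁸ × (4.26)⁴ = 1.28×10⁻⁵ W/m².

I ≈ 1.28×10⁻⁵ W/m²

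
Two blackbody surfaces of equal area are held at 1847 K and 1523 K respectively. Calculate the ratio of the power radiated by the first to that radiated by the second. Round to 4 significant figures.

With equal areas, P₁/P₂ = (T₁/T₂)⁴ = (1847/1523)⁴ = 2.163.

P₁/P₂ ≈ 2.163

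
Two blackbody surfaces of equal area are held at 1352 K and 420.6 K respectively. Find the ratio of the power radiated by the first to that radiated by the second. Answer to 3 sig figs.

P₁/P₂ ≈ 107

With equal areas, P₁/P₂ = (T₁/T₂)⁴ = (1352/420.6)⁴ = 107.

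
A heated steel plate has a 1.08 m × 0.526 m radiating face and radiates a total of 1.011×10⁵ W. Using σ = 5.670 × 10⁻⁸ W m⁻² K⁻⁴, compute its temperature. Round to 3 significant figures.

T ≈ 1.33×10³ K

Area A = 1.08 × 0.526 = 0.56808 m².
P = σAT⁴ ⇒ T = (P/(σA))^(1/4) = (1.011×10⁵/(5.670×10⁻⁸×0.56808))^(1/4) = 1.33×10³ K.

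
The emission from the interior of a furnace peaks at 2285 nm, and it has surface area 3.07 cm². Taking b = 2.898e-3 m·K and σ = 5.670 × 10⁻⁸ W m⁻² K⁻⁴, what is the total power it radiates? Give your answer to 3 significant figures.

P ≈ 45.0 W

Wien's law: T = b/λ_max = 2.898×10⁻³/2.285×10⁻⁶ = 1268.27 K.
Area A = 3.07 cm² = 3.07×10⁻⁴ m².
Then P = σAT⁴ = 5.670×10⁻⁸×3.07×10⁻⁴×(1268.27)⁴ = 45.0 W.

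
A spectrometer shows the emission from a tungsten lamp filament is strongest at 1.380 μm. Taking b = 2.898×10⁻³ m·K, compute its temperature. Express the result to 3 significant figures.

Wien's law gives T = b/λ_max = (2.898×10⁻³ m·K)/(1.380×10⁻⁶ m) = 2.10×10³ K.

T ≈ 2.10×10³ K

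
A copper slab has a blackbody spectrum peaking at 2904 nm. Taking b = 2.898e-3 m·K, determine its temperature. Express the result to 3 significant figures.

Wien's law gives T = b/λ_max = (2.898×10⁻³ m·K)/(2.904×10⁻⁶ m) = 998 K.

T ≈ 998 K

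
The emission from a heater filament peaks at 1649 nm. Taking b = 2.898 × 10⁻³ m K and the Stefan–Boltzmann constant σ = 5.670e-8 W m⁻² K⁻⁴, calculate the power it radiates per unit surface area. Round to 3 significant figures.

Wien's law: T = b/λ_max = 2.898×10⁻³/1.649×10⁻⁶ = 1757.43 K.
Then I = σT⁴ = 5.670×10⁻⁸×(1757.43)⁴ = 5.41×10⁵ W/m².

I ≈ 5.41×10⁵ W/m²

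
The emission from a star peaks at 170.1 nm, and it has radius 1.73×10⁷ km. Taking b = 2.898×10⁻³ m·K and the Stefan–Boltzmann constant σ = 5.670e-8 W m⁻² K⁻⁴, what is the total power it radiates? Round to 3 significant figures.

P ≈ 1.80×10³¹ W

Wien's law: T = b/λ_max = 2.898×10⁻³/1.701×10⁻⁷ = 17037.0 K.
Surface area A = 4πR² = 4π(1.73×10¹⁰ m)² = 3.76099×10²¹ m².
Then P = σAT⁴ = 5.670×10⁻⁸×3.76099×10²¹×(17037.0)⁴ = 1.80×10³¹ W.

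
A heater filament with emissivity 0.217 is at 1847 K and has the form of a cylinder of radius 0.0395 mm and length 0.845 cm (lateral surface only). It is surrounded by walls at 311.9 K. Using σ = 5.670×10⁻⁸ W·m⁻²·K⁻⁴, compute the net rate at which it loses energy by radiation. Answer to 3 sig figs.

Lateral area A = 2πrL = 2π×3.95×10⁻⁵×8.45×10⁻³ = 2.09717×10⁻⁶ m².
Net radiated power P_net = εσA(T⁴ − T₀⁴) = 0.217×5.670×10⁻⁸×2.09717×10⁻⁶×(1847⁴ − 311.9⁴).
T⁴ − T₀⁴ = 1.16377×10¹³ − 9.46371×10⁹ = 1.16282×10¹³ K⁴, so P_net = 0.300 W.

Net loss ≈ 0.300 W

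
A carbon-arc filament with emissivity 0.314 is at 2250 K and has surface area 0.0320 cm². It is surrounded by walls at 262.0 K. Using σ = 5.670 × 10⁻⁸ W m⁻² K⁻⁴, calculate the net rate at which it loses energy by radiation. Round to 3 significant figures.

Net loss ≈ 1.46 W

Area A = 0.0320 cm² = 3.20×10⁻⁶ m².
Net radiated power P_net = εσA(T⁴ − T₀⁴) = 0.314×5.670×10⁻⁸×3.20×10⁻⁶×(2250⁴ − 262.0⁴).
T⁴ − T₀⁴ = 2.56289×10¹³ − 4.71200×10⁹ = 2.56242×10¹³ K⁴, so P_net = 1.46 W.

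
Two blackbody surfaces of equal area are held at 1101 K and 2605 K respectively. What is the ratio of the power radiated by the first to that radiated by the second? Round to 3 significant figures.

With equal areas, P₁/P₂ = (T₁/T₂)⁴ = (1101/2605)⁴ = 0.0319.

P₁/P₂ ≈ 0.0319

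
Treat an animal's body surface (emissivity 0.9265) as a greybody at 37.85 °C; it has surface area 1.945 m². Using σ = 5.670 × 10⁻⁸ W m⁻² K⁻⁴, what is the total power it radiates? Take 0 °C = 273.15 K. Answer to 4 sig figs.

T = 37.85 °C + 273.15 = 311.00 K.
Area A = 1.945 m².
P = εσAT⁴ = 0.9265 × 5.670×10⁻⁸ × 1.945 × (311.00)⁴ = 955.8 W.

P ≈ 955.8 W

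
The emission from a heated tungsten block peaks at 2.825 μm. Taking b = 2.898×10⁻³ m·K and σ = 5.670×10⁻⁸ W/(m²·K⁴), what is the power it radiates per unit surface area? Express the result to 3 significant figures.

I ≈ 6.28×10⁴ W/m²

Wien's law: T = b/λ_max = 2.898×10⁻³/2.825×10⁻⁶ = 1025.84 K.
Then I = σT⁴ = 5.670×10⁻⁸×(1025.84)⁴ = 6.28×10⁴ W/m².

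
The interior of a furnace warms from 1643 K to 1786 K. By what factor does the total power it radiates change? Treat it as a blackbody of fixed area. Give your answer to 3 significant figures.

P ∝ T⁴, so P₂/P₁ = (T₂/T₁)⁴ = (1786/1643)⁴ = (1.08704)⁴ = 1.40.

P₂/P₁ ≈ 1.40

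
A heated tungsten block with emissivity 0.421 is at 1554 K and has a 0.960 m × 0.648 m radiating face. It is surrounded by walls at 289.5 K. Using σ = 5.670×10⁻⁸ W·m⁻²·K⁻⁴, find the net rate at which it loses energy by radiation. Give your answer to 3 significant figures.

Net loss ≈ 8.65×10⁴ W

Area A = 0.960 × 0.648 = 0.62208 m².
Net radiated power P_net = εσA(T⁴ − T₀⁴) = 0.421×5.670×10⁻⁸×0.62208×(1554⁴ − 289.5⁴).
T⁴ − T₀⁴ = 5.83182×10¹² − 7.02416×10⁹ = 5.82480×10¹² K⁴, so P_net = 8.65×10⁴ W.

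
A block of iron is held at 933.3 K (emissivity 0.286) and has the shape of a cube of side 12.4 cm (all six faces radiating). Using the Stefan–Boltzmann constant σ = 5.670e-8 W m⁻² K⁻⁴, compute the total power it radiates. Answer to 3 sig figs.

P ≈ 1.14×10³ W

Area A = 6s² = 6×(0.124 m)² = 0.092256 m².
P = εσAT⁴ = 0.286 × 5.670×10⁻⁸ × 0.092256 × (933.3)⁴ = 1.14×10³ W.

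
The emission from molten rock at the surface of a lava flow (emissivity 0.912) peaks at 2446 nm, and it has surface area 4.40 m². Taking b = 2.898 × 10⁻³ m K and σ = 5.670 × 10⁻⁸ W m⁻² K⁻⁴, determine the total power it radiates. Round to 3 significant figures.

Wien's law: T = b/λ_max = 2.898×10⁻³/2.446×10⁻⁶ = 1184.79 K.
Area A = 4.40 m².
Then P = εσAT⁴ = 0.912×5.670×10⁻⁸×4.40×(1184.79)⁴ = 4.48×10⁵ W.

P ≈ 4.48×10⁵ W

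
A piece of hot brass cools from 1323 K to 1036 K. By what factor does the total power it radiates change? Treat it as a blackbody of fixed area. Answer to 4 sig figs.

P ∝ T⁴, so P₂/P₁ = (T₂/T₁)⁴ = (1036/1323)⁴ = (0.783069)⁴ = 0.3760.

P₂/P₁ ≈ 0.3760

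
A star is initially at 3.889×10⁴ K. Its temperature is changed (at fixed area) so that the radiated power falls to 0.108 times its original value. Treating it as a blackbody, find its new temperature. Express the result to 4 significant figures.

P ∝ T⁴, so T₂/T₁ = (P₂/P₁)^(1/4) = (0.108)^(1/4) = 0.573266.
T₂ = 3.889×10⁴ × 0.573266 = 2.229×10⁴ K.

T₂ ≈ 2.229×10⁴ K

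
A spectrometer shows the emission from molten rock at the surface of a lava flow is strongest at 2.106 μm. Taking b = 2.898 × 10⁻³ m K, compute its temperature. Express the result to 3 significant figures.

Wien's law gives T = b/λ_max = (2.898×10⁻³ m·K)/(2.106×10⁻⁶ m) = 1.38×10³ K.

T ≈ 1.38×10³ K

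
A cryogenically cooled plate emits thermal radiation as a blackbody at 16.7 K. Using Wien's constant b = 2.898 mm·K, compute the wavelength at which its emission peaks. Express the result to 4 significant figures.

Wien's displacement law: λ_max = b/T = (2.898×10⁻³ m·K)/(16.7 K) = 1.7353×10⁻⁴ m.
That is 0.1735 mm, in the infrared range.

λ_max ≈ 0.1735 mm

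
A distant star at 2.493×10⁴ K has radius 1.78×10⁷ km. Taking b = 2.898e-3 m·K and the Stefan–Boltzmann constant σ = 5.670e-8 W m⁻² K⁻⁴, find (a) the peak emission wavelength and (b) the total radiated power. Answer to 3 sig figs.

λ_max ≈ 116 nm; P ≈ 8.72×10³¹ W

(a) λ_max = b/T = 2.898×10⁻³/2.493×10⁴ = 1.162×10⁻⁷ m = 116 nm.
Surface area A = 4πR² = 4π(1.78×10¹⁰ m)² = 3.98153×10²¹ m².
(b) P = σAT⁴ = 5.670×10⁻⁸×3.98153×10²¹×(2.493×10⁴)⁴ = 8.72×10³¹ W.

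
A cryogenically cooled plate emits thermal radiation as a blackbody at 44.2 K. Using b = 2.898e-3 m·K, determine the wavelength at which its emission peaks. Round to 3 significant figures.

λ_max ≈ 65.6 μm

Wien's displacement law: λ_max = b/T = (2.898×10⁻³ m·K)/(44.2 K) = 6.557×10⁻⁵ m.
That is 65.6 μm, in the infrared range.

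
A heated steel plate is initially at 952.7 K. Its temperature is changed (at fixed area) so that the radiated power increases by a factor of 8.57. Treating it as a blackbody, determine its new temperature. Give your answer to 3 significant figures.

T₂ ≈ 1.63×10³ K

P ∝ T⁴, so T₂/T₁ = (P₂/P₁)^(1/4) = (8.57)^(1/4) = 1.71098.
T₂ = 952.7 × 1.71098 = 1.63×10³ K.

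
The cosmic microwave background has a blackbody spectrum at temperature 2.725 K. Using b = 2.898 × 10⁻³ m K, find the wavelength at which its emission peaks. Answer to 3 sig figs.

λ_max ≈ 1.06 mm

Wien's displacement law: λ_max = b/T = (2.898×10⁻³ m·K)/(2.725 K) = 1.063×10⁻³ m.
That is 1.06 mm, in the microwave range.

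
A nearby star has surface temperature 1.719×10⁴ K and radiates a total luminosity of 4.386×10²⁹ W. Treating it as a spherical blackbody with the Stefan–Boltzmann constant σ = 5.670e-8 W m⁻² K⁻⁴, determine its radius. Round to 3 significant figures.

L = 4πR²σT⁴ ⇒ R = √(L/(4πσT⁴)).
σT⁴ = 4.95093×10⁹ W/m², so R = √(4.386×10²⁹/(4π×4.95093×10⁹)) = 2.66×10⁹ m.

R ≈ 2.66×10⁹ m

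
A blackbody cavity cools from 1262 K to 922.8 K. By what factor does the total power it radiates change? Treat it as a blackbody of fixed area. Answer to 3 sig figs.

P ∝ T⁴, so P₂/P₁ = (T₂/T₁)⁴ = (922.8/1262)⁴ = (0.731220)⁴ = 0.286.

P₂/P₁ ≈ 0.286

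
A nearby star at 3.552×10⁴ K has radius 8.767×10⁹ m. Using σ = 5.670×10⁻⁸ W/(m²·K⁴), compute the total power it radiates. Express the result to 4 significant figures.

Surface area A = 4πR² = 4π(8.767×10⁹ m)² = 9.65855×10²⁰ m².
P = σAT⁴ = 5.670×10⁻⁸ × 9.65855×10²⁰ × (3.552×10⁴)⁴ = 8.717×10³¹ W.

P ≈ 8.717×10³¹ W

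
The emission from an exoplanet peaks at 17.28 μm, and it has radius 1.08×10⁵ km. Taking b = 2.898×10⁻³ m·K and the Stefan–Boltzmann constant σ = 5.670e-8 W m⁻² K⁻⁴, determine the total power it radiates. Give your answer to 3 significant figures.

P ≈ 6.57×10¹⁸ W

Wien's law: T = b/λ_max = 2.898×10⁻³/1.728×10⁻⁵ = 167.708 K.
Surface area A = 4πR² = 4π(1.08×10⁸ m)² = 1.46574×10¹⁷ m².
Then P = σAT⁴ = 5.670×10⁻⁸×1.46574×10¹⁷×(167.708)⁴ = 6.57×10¹⁸ W.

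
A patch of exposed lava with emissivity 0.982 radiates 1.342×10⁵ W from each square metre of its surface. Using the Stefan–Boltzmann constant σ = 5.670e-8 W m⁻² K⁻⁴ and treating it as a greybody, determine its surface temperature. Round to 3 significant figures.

I = εσT⁴, so T = (I/εσ)^(1/4) = (1.342×10⁵/(0.982×5.670×10⁻⁸))^(1/4) = 1.25×10³ K.

T ≈ 1.25×10³ K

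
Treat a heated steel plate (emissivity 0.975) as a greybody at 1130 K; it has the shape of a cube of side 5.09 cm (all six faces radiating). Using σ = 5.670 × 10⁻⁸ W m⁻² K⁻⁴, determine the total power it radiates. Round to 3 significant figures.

P ≈ 1.40×10³ W

Area A = 6s² = 6×(0.0509 m)² = 0.0155449 m².
P = εσAT⁴ = 0.975 × 5.670×10⁻⁸ × 0.0155449 × (1130)⁴ = 1.40×10³ W.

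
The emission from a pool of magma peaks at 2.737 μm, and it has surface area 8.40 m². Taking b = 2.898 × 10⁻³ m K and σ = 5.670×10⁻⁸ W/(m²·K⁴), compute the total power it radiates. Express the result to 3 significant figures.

P ≈ 5.99×10⁵ W

Wien's law: T = b/λ_max = 2.898×10⁻³/2.737×10⁻⁶ = 1058.82 K.
Area A = 8.40 m².
Then P = σAT⁴ = 5.670×10⁻⁸×8.40×(1058.82)⁴ = 5.99×10⁵ W.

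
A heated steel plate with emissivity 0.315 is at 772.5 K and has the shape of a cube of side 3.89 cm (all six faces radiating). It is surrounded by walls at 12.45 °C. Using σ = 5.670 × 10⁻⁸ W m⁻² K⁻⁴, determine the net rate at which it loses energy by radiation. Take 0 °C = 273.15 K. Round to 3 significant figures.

Net loss ≈ 56.7 W

Surroundings: T = 12.45 °C + 273.15 = 285.60 K.
Area A = 6s² = 6×(0.0389 m)² = 9.07926×10⁻³ m².
Net radiated power P_net = εσA(T⁴ − T₀⁴) = 0.315×5.670×10⁻⁸×9.07926×10⁻³×(772.5⁴ − 285.60⁴).
T⁴ − T₀⁴ = 3.56118×10¹¹ − 6.65323×10⁹ = 3.49465×10¹¹ K⁴, so P_net = 56.7 W.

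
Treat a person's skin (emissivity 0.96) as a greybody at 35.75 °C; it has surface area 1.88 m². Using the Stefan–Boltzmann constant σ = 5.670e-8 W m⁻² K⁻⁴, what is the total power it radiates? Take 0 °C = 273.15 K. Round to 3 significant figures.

P ≈ 932 W

T = 35.75 °C + 273.15 = 308.90 K.
Area A = 1.88 m².
P = εσAT⁴ = 0.96 × 5.670×10⁻⁸ × 1.88 × (308.90)⁴ = 932 W.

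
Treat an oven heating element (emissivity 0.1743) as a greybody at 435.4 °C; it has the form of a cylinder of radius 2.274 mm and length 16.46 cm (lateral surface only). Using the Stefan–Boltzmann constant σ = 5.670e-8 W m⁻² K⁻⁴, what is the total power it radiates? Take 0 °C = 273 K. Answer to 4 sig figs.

P ≈ 5.853 W

T = 435.4 °C + 273 = 708.4 K.
Lateral area A = 2πrL = 2π×2.274×10⁻³×0.1646 = 2.35180×10⁻³ m².
P = εσAT⁴ = 0.1743 × 5.670×10⁻⁸ × 2.35180×10⁻³ × (708.4)⁴ = 5.853 W.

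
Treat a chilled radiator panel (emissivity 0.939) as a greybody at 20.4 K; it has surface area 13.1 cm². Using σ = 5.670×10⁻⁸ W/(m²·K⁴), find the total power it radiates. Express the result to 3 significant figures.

P ≈ 1.21×10⁻⁵ W

Area A = 13.1 cm² = 1.31×10⁻³ m².
P = εσAT⁴ = 0.939 × 5.670×10⁻⁸ × 1.31×10⁻³ × (20.4)⁴ = 1.21×10⁻⁵ W.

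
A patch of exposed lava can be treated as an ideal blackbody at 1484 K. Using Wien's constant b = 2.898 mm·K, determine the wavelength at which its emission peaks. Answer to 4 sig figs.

λ_max ≈ 1.953 μm

Wien's displacement law: λ_max = b/T = (2.898×10⁻³ m·K)/(1484 K) = 1.9528×10⁻⁶ m.
That is 1.953 μm, in the infrared range.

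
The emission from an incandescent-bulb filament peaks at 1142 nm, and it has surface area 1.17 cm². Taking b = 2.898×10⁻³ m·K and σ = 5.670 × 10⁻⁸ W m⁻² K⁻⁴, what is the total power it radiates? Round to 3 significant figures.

P ≈ 275 W

Wien's law: T = b/λ_max = 2.898×10⁻³/1.142×10⁻⁶ = 2537.65 K.
Area A = 1.17 cm² = 1.17×10⁻⁴ m².
Then P = σAT⁴ = 5.670×10⁻⁸×1.17×10⁻⁴×(2537.65)⁴ = 275 W.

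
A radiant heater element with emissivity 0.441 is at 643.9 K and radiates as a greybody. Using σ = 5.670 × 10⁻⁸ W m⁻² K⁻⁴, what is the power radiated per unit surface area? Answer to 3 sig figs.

Stefan–Boltzmann: I = εσT⁴ = 0.441 × 5.670×10⁻⁸ × (643.9)⁴ = 4.30×10³ W/m².

I ≈ 4.30×10³ W/m²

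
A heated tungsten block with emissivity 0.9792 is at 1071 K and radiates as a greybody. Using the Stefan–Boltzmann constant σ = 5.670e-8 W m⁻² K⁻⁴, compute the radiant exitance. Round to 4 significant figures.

Stefan–Boltzmann: I = εσT⁴ = 0.9792 × 5.670×10⁻⁸ × (1071)⁴ = 7.305×10⁴ W/m².

I ≈ 7.305×10⁴ W/m²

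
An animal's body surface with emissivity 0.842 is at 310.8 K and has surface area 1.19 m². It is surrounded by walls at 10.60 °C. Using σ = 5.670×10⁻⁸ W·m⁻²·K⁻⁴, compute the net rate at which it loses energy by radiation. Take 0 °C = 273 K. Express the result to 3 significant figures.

Net loss ≈ 163 W

Surroundings: T = 10.60 °C + 273 = 283.60 K.
Area A = 1.19 m².
Net radiated power P_net = εσA(T⁴ − T₀⁴) = 0.842×5.670×10⁻⁸×1.19×(310.8⁴ − 283.60⁴).
T⁴ − T₀⁴ = 9.33091×10⁹ − 6.46882×10⁹ = 2.86209×10⁹ K⁴, so P_net = 163 W.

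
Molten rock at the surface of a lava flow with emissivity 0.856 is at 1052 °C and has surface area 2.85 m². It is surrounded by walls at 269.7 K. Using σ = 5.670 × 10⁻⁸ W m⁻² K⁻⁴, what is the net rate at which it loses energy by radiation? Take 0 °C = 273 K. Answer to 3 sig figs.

Net loss ≈ 4.26×10⁵ W

T = 1052 °C + 273 = 1325 K.
Area A = 2.85 m².
Net radiated power P_net = εσA(T⁴ − T₀⁴) = 0.856×5.670×10⁻⁸×2.85×(1325⁴ − 269.7⁴).
T⁴ − T₀⁴ = 3.08222×10¹² − 5.29083×10⁹ = 3.07693×10¹² K⁴, so P_net = 4.26×10⁵ W.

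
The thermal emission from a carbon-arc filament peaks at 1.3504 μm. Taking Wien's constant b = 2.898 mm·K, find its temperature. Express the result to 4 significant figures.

T ≈ 2146 K

Wien's law gives T = b/λ_max = (2.898×10⁻³ m·K)/(1.3504×10⁻⁶ m) = 2146 K.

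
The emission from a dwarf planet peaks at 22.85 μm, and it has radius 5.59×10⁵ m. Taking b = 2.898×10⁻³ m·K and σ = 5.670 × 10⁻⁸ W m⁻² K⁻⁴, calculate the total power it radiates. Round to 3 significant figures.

Wien's law: T = b/λ_max = 2.898×10⁻³/2.285×10⁻⁵ = 126.827 K.
Surface area A = 4πR² = 4π(5.59×10⁵ m)² = 3.92675×10¹² m².
Then P = σAT⁴ = 5.670×10⁻⁸×3.92675×10¹²×(126.827)⁴ = 5.76×10¹³ W.

P ≈ 5.76×10¹³ W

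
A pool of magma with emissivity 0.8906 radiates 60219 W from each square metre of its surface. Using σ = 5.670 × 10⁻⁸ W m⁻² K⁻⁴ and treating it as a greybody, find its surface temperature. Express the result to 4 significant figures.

T ≈ 1045 K

I = εσT⁴, so T = (I/εσ)^(1/4) = (60219/(0.8906×5.670×10⁻⁸))^(1/4) = 1045 K.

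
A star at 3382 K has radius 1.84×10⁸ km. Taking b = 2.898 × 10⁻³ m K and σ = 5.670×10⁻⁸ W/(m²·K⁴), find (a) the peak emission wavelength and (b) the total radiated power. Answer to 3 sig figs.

(a) λ_max = b/T = 2.898×10⁻³/3382 = 8.569×10⁻⁷ m = 0.857 μm.
Surface area A = 4πR² = 4π(1.84×10¹¹ m)² = 4.25447×10²³ m².
(b) P = σAT⁴ = 5.670×10⁻⁸×4.25447×10²³×(3382)⁴ = 3.16×10³⁰ W.

λ_max ≈ 0.857 μm; P ≈ 3.16×10³⁰ W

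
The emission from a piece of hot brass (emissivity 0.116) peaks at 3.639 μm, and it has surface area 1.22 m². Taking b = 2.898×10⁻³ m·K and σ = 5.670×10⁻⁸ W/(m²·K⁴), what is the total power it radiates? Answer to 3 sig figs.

Wien's law: T = b/λ_max = 2.898×10⁻³/3.639×10⁻⁶ = 796.373 K.
Area A = 1.22 m².
Then P = εσAT⁴ = 0.116×5.670×10⁻⁸×1.22×(796.373)⁴ = 3.23×10³ W.

P ≈ 3.23×10³ W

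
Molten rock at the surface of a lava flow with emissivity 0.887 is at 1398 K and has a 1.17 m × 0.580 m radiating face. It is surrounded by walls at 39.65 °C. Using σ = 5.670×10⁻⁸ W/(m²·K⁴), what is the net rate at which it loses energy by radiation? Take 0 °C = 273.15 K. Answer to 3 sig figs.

Surroundings: T = 39.65 °C + 273.15 = 312.80 K.
Area A = 1.17 × 0.580 = 0.6786 m².
Net radiated power P_net = εσA(T⁴ − T₀⁴) = 0.887×5.670×10⁻⁸×0.6786×(1398⁴ − 312.80⁴).
T⁴ − T₀⁴ = 3.81969×10¹² − 9.57342×10⁹ = 3.81012×10¹² K⁴, so P_net = 1.30×10⁵ W.

Net loss ≈ 1.30×10⁵ W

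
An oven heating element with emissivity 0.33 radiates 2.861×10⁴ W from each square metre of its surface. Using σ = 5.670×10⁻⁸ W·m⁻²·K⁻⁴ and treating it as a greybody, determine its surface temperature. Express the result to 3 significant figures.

I = εσT⁴, so T = (I/εσ)^(1/4) = (2.861×10⁴/(0.33×5.670×10⁻⁸))^(1/4) = 1.11×10³ K.

T ≈ 1.11×10³ K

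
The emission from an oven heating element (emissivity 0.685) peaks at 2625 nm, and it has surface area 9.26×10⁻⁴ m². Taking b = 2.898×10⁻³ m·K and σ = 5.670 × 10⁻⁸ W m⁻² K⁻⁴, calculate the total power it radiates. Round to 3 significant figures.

P ≈ 53.4 W

Wien's law: T = b/λ_max = 2.898×10⁻³/2.625×10⁻⁶ = 1104.00 K.
Area A = 9.26×10⁻⁴ m².
Then P = εσAT⁴ = 0.685×5.670×10⁻⁸×9.26×10⁻⁴×(1104.00)⁴ = 53.4 W.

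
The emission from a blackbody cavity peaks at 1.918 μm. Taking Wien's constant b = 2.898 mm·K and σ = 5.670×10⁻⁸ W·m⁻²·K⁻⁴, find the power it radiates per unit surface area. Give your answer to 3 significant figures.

Wien's law: T = b/λ_max = 2.898×10⁻³/1.918×10⁻⁶ = 1510.95 K.
Then I = σT⁴ = 5.670×10⁻⁸×(1510.95)⁴ = 2.96×10⁵ W/m².

I ≈ 2.96×10⁵ W/m²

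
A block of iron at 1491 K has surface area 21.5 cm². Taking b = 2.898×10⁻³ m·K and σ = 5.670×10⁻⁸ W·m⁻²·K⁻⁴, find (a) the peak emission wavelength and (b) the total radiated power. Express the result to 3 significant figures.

(a) λ_max = b/T = 2.898×10⁻³/1491 = 1.944×10⁻⁶ m = 1.94 μm.
Area A = 21.5 cm² = 2.15×10⁻³ m².
(b) P = σAT⁴ = 5.670×10⁻⁸×2.15×10⁻³×(1491)⁴ = 602 W.

λ_max ≈ 1.94 μm; P ≈ 602 W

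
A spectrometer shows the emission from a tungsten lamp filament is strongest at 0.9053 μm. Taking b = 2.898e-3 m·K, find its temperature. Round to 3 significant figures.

Wien's law gives T = b/λ_max = (2.898×10⁻³ m·K)/(9.053×10⁻⁷ m) = 3.20×10³ K.

T ≈ 3.20×10³ K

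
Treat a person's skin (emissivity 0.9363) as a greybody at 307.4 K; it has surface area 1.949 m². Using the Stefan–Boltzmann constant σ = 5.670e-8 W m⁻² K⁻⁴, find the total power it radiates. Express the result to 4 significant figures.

P ≈ 923.9 W

Area A = 1.949 m².
P = εσAT⁴ = 0.9363 × 5.670×10⁻⁸ × 1.949 × (307.4)⁴ = 923.9 W.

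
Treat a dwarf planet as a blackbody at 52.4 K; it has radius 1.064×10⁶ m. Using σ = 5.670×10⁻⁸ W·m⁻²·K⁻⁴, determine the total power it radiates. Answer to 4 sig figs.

P ≈ 6.081×10¹² W

Surface area A = 4πR² = 4π(1.064×10⁶ m)² = 1.42263×10¹³ m².
P = σAT⁴ = 5.670×10⁻⁸ × 1.42263×10¹³ × (52.4)⁴ = 6.081×10¹² W.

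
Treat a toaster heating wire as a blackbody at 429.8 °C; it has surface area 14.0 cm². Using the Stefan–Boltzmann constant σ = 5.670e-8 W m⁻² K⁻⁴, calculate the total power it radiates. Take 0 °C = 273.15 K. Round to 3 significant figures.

P ≈ 19.4 W

T = 429.8 °C + 273.15 = 702.95 K.
Area A = 14.0 cm² = 1.40×10⁻³ m².
P = σAT⁴ = 5.670×10⁻⁸ × 1.40×10⁻³ × (702.95)⁴ = 19.4 W.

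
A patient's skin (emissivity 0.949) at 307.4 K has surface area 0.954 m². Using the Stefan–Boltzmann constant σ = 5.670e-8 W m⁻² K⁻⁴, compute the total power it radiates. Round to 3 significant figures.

Area A = 0.954 m².
P = εσAT⁴ = 0.949 × 5.670×10⁻⁸ × 0.954 × (307.4)⁴ = 458 W.

P ≈ 458 W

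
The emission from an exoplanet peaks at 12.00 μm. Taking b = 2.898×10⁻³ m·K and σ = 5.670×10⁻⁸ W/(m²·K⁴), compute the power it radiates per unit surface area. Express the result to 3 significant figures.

Wien's law: T = b/λ_max = 2.898×10⁻³/1.200×10⁻⁵ = 241.500 K.
Then I = σT⁴ = 5.670×10⁻⁸×(241.500)⁴ = 193 W/m².

I ≈ 193 W/m²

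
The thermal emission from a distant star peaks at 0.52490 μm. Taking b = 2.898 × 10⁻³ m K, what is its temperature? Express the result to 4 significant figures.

T ≈ 5521 K

Wien's law gives T = b/λ_max = (2.898×10⁻³ m·K)/(5.2490×10⁻⁷ m) = 5521 K.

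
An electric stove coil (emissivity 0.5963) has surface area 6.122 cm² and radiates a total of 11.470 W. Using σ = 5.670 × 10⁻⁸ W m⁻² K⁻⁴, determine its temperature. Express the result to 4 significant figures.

T ≈ 862.8 K

Area A = 6.122 cm² = 6.122×10⁻⁴ m².
P = εσAT⁴ ⇒ T = (P/(εσA))^(1/4) = (11.470/(0.5963×5.670×10⁻⁸×6.122×10⁻⁴))^(1/4) = 862.8 K.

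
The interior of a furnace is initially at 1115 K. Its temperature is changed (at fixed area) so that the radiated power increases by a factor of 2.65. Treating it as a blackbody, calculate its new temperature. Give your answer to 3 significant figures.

T₂ ≈ 1.42×10³ K

P ∝ T⁴, so T₂/T₁ = (P₂/P₁)^(1/4) = (2.65)^(1/4) = 1.27588.
T₂ = 1115 × 1.27588 = 1.42×10³ K.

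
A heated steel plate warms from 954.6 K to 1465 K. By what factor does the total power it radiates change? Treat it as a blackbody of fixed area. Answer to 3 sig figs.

P ∝ T⁴, so P₂/P₁ = (T₂/T₁)⁴ = (1465/954.6)⁴ = (1.53467)⁴ = 5.55.

P₂/P₁ ≈ 5.55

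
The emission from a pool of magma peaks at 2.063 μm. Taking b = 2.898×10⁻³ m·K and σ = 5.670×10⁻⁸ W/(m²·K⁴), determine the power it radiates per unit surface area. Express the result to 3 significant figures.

I ≈ 2.21×10⁵ W/m²

Wien's law: T = b/λ_max = 2.898×10⁻³/2.063×10⁻⁶ = 1404.75 K.
Then I = σT⁴ = 5.670×10⁻⁸×(1404.75)⁴ = 2.21×10⁵ W/m².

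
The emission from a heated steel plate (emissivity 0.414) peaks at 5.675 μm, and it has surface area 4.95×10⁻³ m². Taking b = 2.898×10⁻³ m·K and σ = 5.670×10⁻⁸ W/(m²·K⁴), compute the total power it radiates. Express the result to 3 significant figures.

Wien's law: T = b/λ_max = 2.898×10⁻³/5.675×10⁻⁶ = 510.661 K.
Area A = 4.95×10⁻³ m².
Then P = εσAT⁴ = 0.414×5.670×10⁻⁸×4.95×10⁻³×(510.661)⁴ = 7.90 W.

P ≈ 7.90 W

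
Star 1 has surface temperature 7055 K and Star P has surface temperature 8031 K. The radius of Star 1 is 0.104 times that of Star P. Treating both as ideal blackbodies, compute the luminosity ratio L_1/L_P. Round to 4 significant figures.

L ∝ R²T⁴, so L_1/L_P = (R_1/R_P)²(T_1/T_P)⁴ = (0.104)² × (7055/8031)⁴ = 0.010816 × 0.595538 = 6.441×10⁻³.

L_1/L_P ≈ 6.441×10⁻³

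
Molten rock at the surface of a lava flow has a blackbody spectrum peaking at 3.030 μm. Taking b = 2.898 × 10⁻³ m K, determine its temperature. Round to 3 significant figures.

T ≈ 956 K

Wien's law gives T = b/λ_max = (2.898×10⁻³ m·K)/(3.030×10⁻⁶ m) = 956 K.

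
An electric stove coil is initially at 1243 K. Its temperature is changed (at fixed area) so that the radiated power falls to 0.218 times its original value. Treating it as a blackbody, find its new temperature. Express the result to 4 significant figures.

T₂ ≈ 849.3 K

P ∝ T⁴, so T₂/T₁ = (P₂/P₁)^(1/4) = (0.218)^(1/4) = 0.683304.
T₂ = 1243 × 0.683304 = 849.3 K.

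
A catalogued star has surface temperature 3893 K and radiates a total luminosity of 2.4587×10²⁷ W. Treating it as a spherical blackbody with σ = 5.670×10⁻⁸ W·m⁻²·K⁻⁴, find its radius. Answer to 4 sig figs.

R ≈ 3.876×10⁹ m

L = 4πR²σT⁴ ⇒ R = √(L/(4πσT⁴)).
σT⁴ = 1.30233×10⁷ W/m², so R = √(2.4587×10²⁷/(4π×1.30233×10⁷)) = 3.876×10⁹ m.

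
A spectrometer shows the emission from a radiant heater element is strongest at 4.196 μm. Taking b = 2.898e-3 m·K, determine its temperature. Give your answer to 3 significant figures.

Wien's law gives T = b/λ_max = (2.898×10⁻³ m·K)/(4.196×10⁻⁶ m) = 691 K.

T ≈ 691 K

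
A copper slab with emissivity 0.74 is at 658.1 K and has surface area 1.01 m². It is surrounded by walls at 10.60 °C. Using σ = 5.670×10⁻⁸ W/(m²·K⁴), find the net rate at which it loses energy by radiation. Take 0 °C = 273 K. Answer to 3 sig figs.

Net loss ≈ 7.67×10³ W

Surroundings: T = 10.60 °C + 273 = 283.60 K.
Area A = 1.01 m².
Net radiated power P_net = εσA(T⁴ − T₀⁴) = 0.74×5.670×10⁻⁸×1.01×(658.1⁴ − 283.60⁴).
T⁴ − T₀⁴ = 1.87572×10¹¹ − 6.46882×10⁹ = 1.81103×10¹¹ K⁴, so P_net = 7.67×10³ W.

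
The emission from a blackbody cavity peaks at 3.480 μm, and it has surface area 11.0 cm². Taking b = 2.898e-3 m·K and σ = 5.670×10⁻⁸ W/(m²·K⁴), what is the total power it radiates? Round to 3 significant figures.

P ≈ 30.0 W

Wien's law: T = b/λ_max = 2.898×10⁻³/3.480×10⁻⁶ = 832.759 K.
Area A = 11.0 cm² = 1.10×10⁻³ m².
Then P = σAT⁴ = 5.670×10⁻⁸×1.10×10⁻³×(832.759)⁴ = 30.0 W.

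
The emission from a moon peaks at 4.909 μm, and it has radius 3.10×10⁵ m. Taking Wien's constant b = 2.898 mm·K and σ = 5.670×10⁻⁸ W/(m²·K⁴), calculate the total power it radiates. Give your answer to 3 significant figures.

Wien's law: T = b/λ_max = 2.898×10⁻³/4.909×10⁻⁶ = 590.344 K.
Surface area A = 4πR² = 4π(3.10×10⁵ m)² = 1.20763×10¹² m².
Then P = σAT⁴ = 5.670×10⁻⁸×1.20763×10¹²×(590.344)⁴ = 8.32×10¹⁵ W.

P ≈ 8.32×10¹⁵ W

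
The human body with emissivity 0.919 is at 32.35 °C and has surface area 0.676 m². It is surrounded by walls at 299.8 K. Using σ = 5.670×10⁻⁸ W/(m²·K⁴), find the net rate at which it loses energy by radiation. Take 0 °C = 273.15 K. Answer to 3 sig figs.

Net loss ≈ 22.3 W

T = 32.35 °C + 273.15 = 305.50 K.
Area A = 0.676 m².
Net radiated power P_net = εσA(T⁴ − T₀⁴) = 0.919×5.670×10⁻⁸×0.676×(305.50⁴ − 299.8⁴).
T⁴ − T₀⁴ = 8.71054×10⁹ − 8.07842×10⁹ = 6.32120×10⁸ K⁴, so P_net = 22.3 W.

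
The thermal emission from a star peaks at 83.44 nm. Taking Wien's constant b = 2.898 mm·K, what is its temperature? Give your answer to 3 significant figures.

T ≈ 3.47×10⁴ K

Wien's law gives T = b/λ_max = (2.898×10⁻³ m·K)/(8.344×10⁻⁸ m) = 3.47×10⁴ K.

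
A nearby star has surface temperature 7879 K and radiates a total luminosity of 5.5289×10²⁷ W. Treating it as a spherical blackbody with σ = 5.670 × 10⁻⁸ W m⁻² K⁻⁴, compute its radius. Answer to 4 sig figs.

R ≈ 1.419×10⁹ m

L = 4πR²σT⁴ ⇒ R = √(L/(4πσT⁴)).
σT⁴ = 2.18508×10⁸ W/m², so R = √(5.5289×10²⁷/(4π×2.18508×10⁸)) = 1.419×10⁹ m.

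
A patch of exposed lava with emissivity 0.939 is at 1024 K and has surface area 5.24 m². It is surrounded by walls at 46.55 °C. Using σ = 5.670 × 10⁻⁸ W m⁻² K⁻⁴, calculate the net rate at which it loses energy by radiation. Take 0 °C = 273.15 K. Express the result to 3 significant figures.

Net loss ≈ 3.04×10⁵ W

Surroundings: T = 46.55 °C + 273.15 = 319.70 K.
Area A = 5.24 m².
Net radiated power P_net = εσA(T⁴ − T₀⁴) = 0.939×5.670×10⁻⁸×5.24×(1024⁴ − 319.70⁴).
T⁴ − T₀⁴ = 1.09951×10¹² − 1.04465×10¹⁰ = 1.08906×10¹² K⁴, so P_net = 3.04×10⁵ W.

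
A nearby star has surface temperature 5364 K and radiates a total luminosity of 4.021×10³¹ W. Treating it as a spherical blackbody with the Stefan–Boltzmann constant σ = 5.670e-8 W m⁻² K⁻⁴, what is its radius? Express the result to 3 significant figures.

R ≈ 2.61×10¹¹ m

L = 4πR²σT⁴ ⇒ R = √(L/(4πσT⁴)).
σT⁴ = 4.69395×10⁷ W/m², so R = √(4.021×10³¹/(4π×4.69395×10⁷)) = 2.61×10¹¹ m.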